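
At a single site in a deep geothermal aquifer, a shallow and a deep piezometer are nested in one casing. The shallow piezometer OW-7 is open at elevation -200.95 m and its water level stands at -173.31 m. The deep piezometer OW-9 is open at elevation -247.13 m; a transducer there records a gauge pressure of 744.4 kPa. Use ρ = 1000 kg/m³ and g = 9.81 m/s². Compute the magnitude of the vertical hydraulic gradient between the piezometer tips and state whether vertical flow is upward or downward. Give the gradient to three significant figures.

Total head at OW-7: h = -173.31 m (water level in the standpipe).
Pressure head at OW-9: ψ = P/(ρg) = 744.4×1000 / (1000 × 9.81) = 75.88 m.
Total head at OW-9: h = z + ψ = -247.13 + 75.88 = -171.25 m.
Δh = h(OW-7) − h(OW-9) = -173.31 − (-171.25) = -2.06 m.
Vertical separation Δz = -200.95 − (-247.13) = 46.18 m.
|i_v| = |Δh| / Δz = 2.06 / 46.18 = 0.0446.
Head is higher in the deep piezometer, so vertical flow is upward (discharge condition).

|i_v| ≈ 0.0446; vertical flow is upward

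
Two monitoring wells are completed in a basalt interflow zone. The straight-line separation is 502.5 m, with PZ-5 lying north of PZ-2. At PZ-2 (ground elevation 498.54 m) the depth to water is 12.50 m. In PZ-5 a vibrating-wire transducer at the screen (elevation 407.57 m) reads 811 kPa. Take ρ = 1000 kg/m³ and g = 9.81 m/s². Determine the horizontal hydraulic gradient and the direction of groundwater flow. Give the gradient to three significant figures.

i ≈ 0.00836; groundwater flows toward the south

Total head at PZ-2: h = 498.54 − 12.50 = 486.04 m.
Pressure head at PZ-5: ψ = P/(ρg) = 811×1000 / (1000 × 9.81) = 82.67 m.
Total head at PZ-5: h = z + ψ = 407.57 + 82.67 = 490.24 m.
Head difference: h(PZ-2) − h(PZ-5) = 486.04 − 490.24 = -4.20 m.
Hydraulic gradient: i = |Δh| / L = 4.20 / 502.5 = 0.00836.
Flow is from higher to lower head: from PZ-5 toward PZ-2, i.e. toward the south.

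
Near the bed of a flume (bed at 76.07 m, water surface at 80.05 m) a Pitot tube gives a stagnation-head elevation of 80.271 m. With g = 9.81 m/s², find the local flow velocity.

Near the bed, under hydrostatic conditions, the piezometric head (z + ψ) equals the free-surface elevation, 80.05 m.
Velocity head = total − piezometric = 80.271 − 80.05 = 0.221 m.
v = √(2g·h_v) = √(2 × 9.81 × 0.221) = 2.08 m/s.

v ≈ 2.08 m/s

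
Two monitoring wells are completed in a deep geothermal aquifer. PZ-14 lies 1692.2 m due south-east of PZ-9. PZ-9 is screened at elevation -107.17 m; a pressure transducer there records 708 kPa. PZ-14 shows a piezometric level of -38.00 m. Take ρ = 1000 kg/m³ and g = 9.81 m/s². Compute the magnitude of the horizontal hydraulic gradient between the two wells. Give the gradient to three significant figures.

i ≈ 0.00177

Pressure head at PZ-9: ψ = P/(ρg) = 708×1000 / (1000 × 9.81) = 72.17 m.
Total head at PZ-9: h = z + ψ = -107.17 + 72.17 = -35.00 m.
Total head at PZ-14: h = -38.00 m (water level in the piezometer is the total head).
Head difference: h(PZ-9) − h(PZ-14) = -35.00 − (-38.00) = 3.00 m.
Hydraulic gradient: i = |Δh| / L = 3.00 / 1692.2 = 0.00177.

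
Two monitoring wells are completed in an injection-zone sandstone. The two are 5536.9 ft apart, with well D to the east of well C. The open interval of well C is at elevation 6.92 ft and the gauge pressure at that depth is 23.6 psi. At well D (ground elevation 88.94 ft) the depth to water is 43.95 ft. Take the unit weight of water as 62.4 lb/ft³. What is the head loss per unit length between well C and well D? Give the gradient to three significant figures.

Pressure head at well C: ψ = 144·P/γ = 144 × 23.6 / 62.4 = 54.46 ft.
Total head at well C: h = z + ψ = 6.92 + 54.46 = 61.38 ft.
Total head at well D: h = 88.94 − 43.95 = 44.99 ft.
Head difference: h(well C) − h(well D) = 61.38 − 44.99 = 16.39 ft.
Hydraulic gradient: i = |Δh| / L = 16.39 / 5536.9 = 0.00296.

i ≈ 0.00296 ft/ft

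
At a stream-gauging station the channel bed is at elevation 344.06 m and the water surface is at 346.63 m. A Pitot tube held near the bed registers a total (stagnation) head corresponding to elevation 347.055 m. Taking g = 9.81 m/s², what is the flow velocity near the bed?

Near the bed, under hydrostatic conditions, the piezometric head (z + ψ) equals the free-surface elevation, 346.63 m.
Velocity head = total − piezometric = 347.055 − 346.63 = 0.425 m.
v = √(2g·h_v) = √(2 × 9.81 × 0.425) = 2.89 m/s.

v ≈ 2.89 m/s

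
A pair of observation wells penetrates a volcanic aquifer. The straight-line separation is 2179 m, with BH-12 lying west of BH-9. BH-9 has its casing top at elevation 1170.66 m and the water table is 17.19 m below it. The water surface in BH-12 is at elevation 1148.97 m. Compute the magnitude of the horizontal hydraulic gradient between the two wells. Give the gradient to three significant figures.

i ≈ 0.00207

Total head at BH-9: h = 1170.66 − 17.19 = 1153.47 m.
Total head at BH-12: h = 1148.97 m (water level in the piezometer is the total head).
Head difference: h(BH-9) − h(BH-12) = 1153.47 − 1148.97 = 4.50 m.
Hydraulic gradient: i = |Δh| / L = 4.50 / 2179 = 0.00207.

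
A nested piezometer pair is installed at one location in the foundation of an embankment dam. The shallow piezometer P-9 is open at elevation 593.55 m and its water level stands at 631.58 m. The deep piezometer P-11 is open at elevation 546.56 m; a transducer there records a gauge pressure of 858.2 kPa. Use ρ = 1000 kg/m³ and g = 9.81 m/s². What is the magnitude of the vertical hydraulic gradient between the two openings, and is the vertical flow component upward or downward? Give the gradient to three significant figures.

|i_v| ≈ 0.0524; vertical flow is upward

Total head at P-9: h = 631.58 m (water level in the standpipe).
Pressure head at P-11: ψ = P/(ρg) = 858.2×1000 / (1000 × 9.81) = 87.48 m.
Total head at P-11: h = z + ψ = 546.56 + 87.48 = 634.04 m.
Δh = h(P-9) − h(P-11) = 631.58 − 634.04 = -2.46 m.
Vertical separation Δz = 593.55 − 546.56 = 46.99 m.
|i_v| = |Δh| / Δz = 2.46 / 46.99 = 0.0524.
Head is higher in the deep piezometer, so vertical flow is upward (discharge condition).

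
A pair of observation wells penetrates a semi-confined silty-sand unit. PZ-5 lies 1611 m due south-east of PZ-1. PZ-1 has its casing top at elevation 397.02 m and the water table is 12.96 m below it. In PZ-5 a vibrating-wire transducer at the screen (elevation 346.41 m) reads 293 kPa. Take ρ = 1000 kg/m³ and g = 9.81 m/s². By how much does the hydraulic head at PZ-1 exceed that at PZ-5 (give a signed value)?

Total head at PZ-1: h = 397.02 − 12.96 = 384.06 m.
Pressure head at PZ-5: ψ = P/(ρg) = 293×1000 / (1000 × 9.81) = 29.87 m.
Total head at PZ-5: h = z + ψ = 346.41 + 29.87 = 376.28 m.
Head difference: h(PZ-1) − h(PZ-5) = 384.06 − 376.28 = 7.78 m.

Δh ≈ 7.78 m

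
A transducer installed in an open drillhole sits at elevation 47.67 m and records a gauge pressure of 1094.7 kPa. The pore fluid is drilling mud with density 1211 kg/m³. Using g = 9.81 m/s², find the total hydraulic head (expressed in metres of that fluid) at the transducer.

ψ = P/(ρg) = 1094.7×1000 / (1211 × 9.81) = 92.15 m.
h = z + ψ = 47.67 + 92.15 = 139.82 m.

h ≈ 139.82 m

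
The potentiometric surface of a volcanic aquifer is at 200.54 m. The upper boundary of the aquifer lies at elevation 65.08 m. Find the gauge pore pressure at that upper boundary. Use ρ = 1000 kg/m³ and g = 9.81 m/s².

P ≈ 1330 kPa

Pressure head at the aquifer top: ψ = h − z = 200.54 − 65.08 = 135.46 m.
P = ρgψ = 1000 × 9.81 × 135.46 = 1328863 Pa ≈ 1330 kPa.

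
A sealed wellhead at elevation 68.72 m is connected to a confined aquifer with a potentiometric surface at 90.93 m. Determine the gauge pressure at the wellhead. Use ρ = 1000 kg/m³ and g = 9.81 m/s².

Head above the cap: Δh = 90.93 − 68.72 = 22.21 m.
P = ρgΔh = 1000 × 9.81 × 22.21 = 217880 Pa ≈ 218 kPa.

P ≈ 218 kPa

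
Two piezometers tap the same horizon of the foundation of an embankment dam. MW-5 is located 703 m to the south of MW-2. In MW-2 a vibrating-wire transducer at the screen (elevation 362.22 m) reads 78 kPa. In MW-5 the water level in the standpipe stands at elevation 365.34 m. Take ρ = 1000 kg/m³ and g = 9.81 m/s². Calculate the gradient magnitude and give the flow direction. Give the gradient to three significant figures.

Pressure head at MW-2: ψ = P/(ρg) = 78×1000 / (1000 × 9.81) = 7.95 m.
Total head at MW-2: h = z + ψ = 362.22 + 7.95 = 370.17 m.
Total head at MW-5: h = 365.34 m (water level in the piezometer is the total head).
Head difference: h(MW-2) − h(MW-5) = 370.17 − 365.34 = 4.83 m.
Hydraulic gradient: i = |Δh| / L = 4.83 / 703 = 0.00687.
Flow is from higher to lower head: from MW-2 toward MW-5, i.e. toward the south.

i ≈ 0.00687; groundwater flows toward the south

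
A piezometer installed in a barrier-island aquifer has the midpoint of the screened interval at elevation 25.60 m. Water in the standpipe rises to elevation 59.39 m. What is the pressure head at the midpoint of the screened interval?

Total head h = 59.39 m (the water-surface elevation in the piezometer).
Pressure head ψ = h − z = 59.39 − 25.60 = 33.79 m.

ψ ≈ 33.79 m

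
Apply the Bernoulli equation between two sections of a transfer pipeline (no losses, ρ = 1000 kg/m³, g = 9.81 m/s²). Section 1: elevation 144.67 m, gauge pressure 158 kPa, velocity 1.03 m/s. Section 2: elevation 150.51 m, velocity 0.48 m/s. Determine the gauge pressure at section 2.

P₂ ≈ 101 kPa

Pressure head at 1: ψ₁ = P₁/(ρg) = 158×1000 / (1000 × 9.81) = 16.11 m.
Velocity heads: v₁²/2g = 1.03²/19.62 = 0.054 m; v₂²/2g = 0.48²/19.62 = 0.012 m.
Total head H = z₁ + ψ₁ + v₁²/2g = 144.67 + 16.11 + 0.054 = 160.83 m.
ψ₂ = H − z₂ − v₂²/2g = 160.83 − 150.51 − 0.012 = 10.31 m.
P₂ = ρgψ₂ = 1000 × 9.81 × 10.31 ≈ 101 kPa.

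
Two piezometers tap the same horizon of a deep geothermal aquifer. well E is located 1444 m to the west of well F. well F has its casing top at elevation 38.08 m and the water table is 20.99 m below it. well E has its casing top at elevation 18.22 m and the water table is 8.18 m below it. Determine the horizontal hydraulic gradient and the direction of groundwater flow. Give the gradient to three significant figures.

Total head at well F: h = 38.08 − 20.99 = 17.09 m.
Total head at well E: h = 18.22 − 8.18 = 10.04 m.
Head difference: h(well F) − h(well E) = 17.09 − 10.04 = 7.05 m.
Hydraulic gradient: i = |Δh| / L = 7.05 / 1444 = 0.00488.
Flow is from higher to lower head: from well F toward well E, i.e. toward the west.

i ≈ 0.00488; groundwater flows toward the west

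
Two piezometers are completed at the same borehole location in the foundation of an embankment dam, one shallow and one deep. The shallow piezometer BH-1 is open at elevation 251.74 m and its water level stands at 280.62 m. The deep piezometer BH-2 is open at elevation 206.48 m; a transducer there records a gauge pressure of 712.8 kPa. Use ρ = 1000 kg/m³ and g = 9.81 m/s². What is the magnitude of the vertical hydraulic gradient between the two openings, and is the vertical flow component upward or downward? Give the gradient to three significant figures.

|i_v| ≈ 0.0327; vertical flow is downward

Total head at BH-1: h = 280.62 m (water level in the standpipe).
Pressure head at BH-2: ψ = P/(ρg) = 712.8×1000 / (1000 × 9.81) = 72.66 m.
Total head at BH-2: h = z + ψ = 206.48 + 72.66 = 279.14 m.
Δh = h(BH-1) − h(BH-2) = 280.62 − 279.14 = 1.48 m.
Vertical separation Δz = 251.74 − 206.48 = 45.26 m.
|i_v| = |Δh| / Δz = 1.48 / 45.26 = 0.0327.
Head is higher in the shallow piezometer, so vertical flow is downward (recharge condition).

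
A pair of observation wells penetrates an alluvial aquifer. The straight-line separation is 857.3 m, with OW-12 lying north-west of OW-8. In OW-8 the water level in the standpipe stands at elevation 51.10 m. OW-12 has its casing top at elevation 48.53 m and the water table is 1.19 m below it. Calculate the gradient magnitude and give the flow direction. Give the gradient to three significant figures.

i ≈ 0.00439; groundwater flows toward the north-west

Total head at OW-8: h = 51.10 m (water level in the piezometer is the total head).
Total head at OW-12: h = 48.53 − 1.19 = 47.34 m.
Head difference: h(OW-8) − h(OW-12) = 51.10 − 47.34 = 3.76 m.
Hydraulic gradient: i = |Δh| / L = 3.76 / 857.3 = 0.00439.
Flow is from higher to lower head: from OW-8 toward OW-12, i.e. toward the north-west.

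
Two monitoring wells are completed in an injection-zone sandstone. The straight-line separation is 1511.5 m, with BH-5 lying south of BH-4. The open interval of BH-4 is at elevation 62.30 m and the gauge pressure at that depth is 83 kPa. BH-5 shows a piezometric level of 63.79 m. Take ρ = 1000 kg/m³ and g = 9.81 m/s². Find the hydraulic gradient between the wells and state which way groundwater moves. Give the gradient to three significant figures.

Pressure head at BH-4: ψ = P/(ρg) = 83×1000 / (1000 × 9.81) = 8.46 m.
Total head at BH-4: h = z + ψ = 62.30 + 8.46 = 70.76 m.
Total head at BH-5: h = 63.79 m (water level in the piezometer is the total head).
Head difference: h(BH-4) − h(BH-5) = 70.76 − 63.79 = 6.97 m.
Hydraulic gradient: i = |Δh| / L = 6.97 / 1511.5 = 0.00461.
Flow is from higher to lower head: from BH-4 toward BH-5, i.e. toward the south.

i ≈ 0.00461; groundwater flows toward the south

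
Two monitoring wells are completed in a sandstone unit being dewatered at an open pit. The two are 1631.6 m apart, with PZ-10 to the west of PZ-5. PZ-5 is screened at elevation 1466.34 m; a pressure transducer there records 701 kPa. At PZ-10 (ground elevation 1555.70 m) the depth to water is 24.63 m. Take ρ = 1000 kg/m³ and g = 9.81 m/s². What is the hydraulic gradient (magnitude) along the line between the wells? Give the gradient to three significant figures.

i ≈ 0.00412

Pressure head at PZ-5: ψ = P/(ρg) = 701×1000 / (1000 × 9.81) = 71.46 m.
Total head at PZ-5: h = z + ψ = 1466.34 + 71.46 = 1537.80 m.
Total head at PZ-10: h = 1555.70 − 24.63 = 1531.07 m.
Head difference: h(PZ-5) − h(PZ-10) = 1537.80 − 1531.07 = 6.73 m.
Hydraulic gradient: i = |Δh| / L = 6.73 / 1631.6 = 0.00412.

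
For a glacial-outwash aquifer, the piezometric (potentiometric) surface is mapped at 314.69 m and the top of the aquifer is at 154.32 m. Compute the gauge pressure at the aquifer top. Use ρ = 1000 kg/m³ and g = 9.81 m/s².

Pressure head at the aquifer top: ψ = h − z = 314.69 − 154.32 = 160.37 m.
P = ρgψ = 1000 × 9.81 × 160.37 = 1573230 Pa ≈ 1570 kPa.

P ≈ 1570 kPa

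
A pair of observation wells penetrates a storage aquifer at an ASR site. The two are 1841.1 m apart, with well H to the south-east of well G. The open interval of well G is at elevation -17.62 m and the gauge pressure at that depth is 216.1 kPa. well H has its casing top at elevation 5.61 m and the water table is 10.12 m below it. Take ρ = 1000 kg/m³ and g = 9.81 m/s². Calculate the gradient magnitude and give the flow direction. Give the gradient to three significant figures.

Pressure head at well G: ψ = P/(ρg) = 216.1×1000 / (1000 × 9.81) = 22.03 m.
Total head at well G: h = z + ψ = -17.62 + 22.03 = 4.41 m.
Total head at well H: h = 5.61 − 10.12 = -4.51 m.
Head difference: h(well G) − h(well H) = 4.41 − (-4.51) = 8.92 m.
Hydraulic gradient: i = |Δh| / L = 8.92 / 1841.1 = 0.00484.
Flow is from higher to lower head: from well G toward well H, i.e. toward the south-east.

i ≈ 0.00484; groundwater flows toward the south-east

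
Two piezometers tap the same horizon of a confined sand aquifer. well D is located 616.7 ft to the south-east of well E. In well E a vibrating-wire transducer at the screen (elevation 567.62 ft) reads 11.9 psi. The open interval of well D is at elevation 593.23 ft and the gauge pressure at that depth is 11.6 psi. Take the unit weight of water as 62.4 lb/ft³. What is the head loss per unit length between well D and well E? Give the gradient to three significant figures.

Pressure head at well E: ψ = 144·P/γ = 144 × 11.9 / 62.4 = 27.46 ft.
Total head at well E: h = z + ψ = 567.62 + 27.46 = 595.08 ft.
Pressure head at well D: ψ = 144·P/γ = 144 × 11.6 / 62.4 = 26.77 ft.
Total head at well D: h = z + ψ = 593.23 + 26.77 = 620.00 ft.
Head difference: h(well E) − h(well D) = 595.08 − 620.00 = -24.92 ft.
Hydraulic gradient: i = |Δh| / L = 24.92 / 616.7 = 0.0404.

i ≈ 0.0404 ft/ft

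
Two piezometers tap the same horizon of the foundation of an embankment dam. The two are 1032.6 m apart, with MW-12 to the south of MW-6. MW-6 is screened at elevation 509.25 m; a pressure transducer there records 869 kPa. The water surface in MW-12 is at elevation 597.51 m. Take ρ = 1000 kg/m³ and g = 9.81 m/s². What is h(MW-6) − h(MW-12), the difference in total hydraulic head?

Δh ≈ 0.32 m

Pressure head at MW-6: ψ = P/(ρg) = 869×1000 / (1000 × 9.81) = 88.58 m.
Total head at MW-6: h = z + ψ = 509.25 + 88.58 = 597.83 m.
Total head at MW-12: h = 597.51 m (water level in the piezometer is the total head).
Head difference: h(MW-6) − h(MW-12) = 597.83 − 597.51 = 0.32 m.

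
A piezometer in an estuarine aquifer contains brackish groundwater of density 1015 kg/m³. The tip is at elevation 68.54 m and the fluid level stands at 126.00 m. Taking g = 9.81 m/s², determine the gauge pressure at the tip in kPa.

P ≈ 572 kPa

Pressure head ψ = h − z = 126.00 − 68.54 = 57.46 m.
P = ρgψ = 1015 × 9.81 × 57.46 = 572138 Pa ≈ 572 kPa.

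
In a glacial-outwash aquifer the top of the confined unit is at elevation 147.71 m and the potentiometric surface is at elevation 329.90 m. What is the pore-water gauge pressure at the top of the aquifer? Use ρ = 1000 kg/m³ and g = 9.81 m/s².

Pressure head at the aquifer top: ψ = h − z = 329.90 − 147.71 = 182.19 m.
P = ρgψ = 1000 × 9.81 × 182.19 = 1787284 Pa ≈ 1790 kPa.

P ≈ 1790 kPa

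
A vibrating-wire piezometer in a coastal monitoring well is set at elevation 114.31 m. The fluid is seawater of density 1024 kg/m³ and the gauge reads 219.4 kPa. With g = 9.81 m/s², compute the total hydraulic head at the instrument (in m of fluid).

h ≈ 136.15 m

ψ = P/(ρg) = 219.4×1000 / (1024 × 9.81) = 21.84 m.
h = z + ψ = 114.31 + 21.84 = 136.15 m.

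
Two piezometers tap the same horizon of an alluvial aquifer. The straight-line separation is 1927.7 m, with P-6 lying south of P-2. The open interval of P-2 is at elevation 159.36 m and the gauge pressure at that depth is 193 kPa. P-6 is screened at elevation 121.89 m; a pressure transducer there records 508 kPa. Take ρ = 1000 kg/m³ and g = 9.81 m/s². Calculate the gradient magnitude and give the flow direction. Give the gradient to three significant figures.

i ≈ 0.00278; groundwater flows toward the south

Pressure head at P-2: ψ = P/(ρg) = 193×1000 / (1000 × 9.81) = 19.67 m.
Total head at P-2: h = z + ψ = 159.36 + 19.67 = 179.03 m.
Pressure head at P-6: ψ = P/(ρg) = 508×1000 / (1000 × 9.81) = 51.78 m.
Total head at P-6: h = z + ψ = 121.89 + 51.78 = 173.67 m.
Head difference: h(P-2) − h(P-6) = 179.03 − 173.67 = 5.36 m.
Hydraulic gradient: i = |Δh| / L = 5.36 / 1927.7 = 0.00278.
Flow is from higher to lower head: from P-2 toward P-6, i.e. toward the south.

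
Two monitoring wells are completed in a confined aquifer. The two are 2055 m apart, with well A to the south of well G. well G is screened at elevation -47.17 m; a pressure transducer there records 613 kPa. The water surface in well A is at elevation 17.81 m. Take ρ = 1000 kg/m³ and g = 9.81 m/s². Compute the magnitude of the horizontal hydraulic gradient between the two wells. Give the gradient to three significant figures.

Pressure head at well G: ψ = P/(ρg) = 613×1000 / (1000 × 9.81) = 62.49 m.
Total head at well G: h = z + ψ = -47.17 + 62.49 = 15.32 m.
Total head at well A: h = 17.81 m (water level in the piezometer is the total head).
Head difference: h(well G) − h(well A) = 15.32 − 17.81 = -2.49 m.
Hydraulic gradient: i = |Δh| / L = 2.49 / 2055 = 0.00121.

i ≈ 0.00121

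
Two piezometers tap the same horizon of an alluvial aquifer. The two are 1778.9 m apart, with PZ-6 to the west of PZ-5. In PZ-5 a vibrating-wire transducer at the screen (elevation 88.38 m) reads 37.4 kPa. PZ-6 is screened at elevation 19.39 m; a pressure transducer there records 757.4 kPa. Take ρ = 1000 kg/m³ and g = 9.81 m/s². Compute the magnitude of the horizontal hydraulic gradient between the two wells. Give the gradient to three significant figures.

i ≈ 0.00248

Pressure head at PZ-5: ψ = P/(ρg) = 37.4×1000 / (1000 × 9.81) = 3.81 m.
Total head at PZ-5: h = z + ψ = 88.38 + 3.81 = 92.19 m.
Pressure head at PZ-6: ψ = P/(ρg) = 757.4×1000 / (1000 × 9.81) = 77.21 m.
Total head at PZ-6: h = z + ψ = 19.39 + 77.21 = 96.60 m.
Head difference: h(PZ-5) − h(PZ-6) = 92.19 − 96.60 = -4.41 m.
Hydraulic gradient: i = |Δh| / L = 4.41 / 1778.9 = 0.00248.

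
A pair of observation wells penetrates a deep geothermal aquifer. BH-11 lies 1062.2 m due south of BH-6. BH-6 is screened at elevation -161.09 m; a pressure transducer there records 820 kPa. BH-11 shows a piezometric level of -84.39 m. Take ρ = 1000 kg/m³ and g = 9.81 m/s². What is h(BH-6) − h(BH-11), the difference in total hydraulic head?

Pressure head at BH-6: ψ = P/(ρg) = 820×1000 / (1000 × 9.81) = 83.59 m.
Total head at BH-6: h = z + ψ = -161.09 + 83.59 = -77.50 m.
Total head at BH-11: h = -84.39 m (water level in the piezometer is the total head).
Head difference: h(BH-6) − h(BH-11) = -77.50 − (-84.39) = 6.89 m.

Δh ≈ 6.89 m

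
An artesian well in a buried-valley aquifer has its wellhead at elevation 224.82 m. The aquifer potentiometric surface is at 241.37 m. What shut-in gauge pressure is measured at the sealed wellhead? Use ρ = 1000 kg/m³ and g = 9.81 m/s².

P ≈ 162 kPa

Head above the cap: Δh = 241.37 − 224.82 = 16.55 m.
P = ρgΔh = 1000 × 9.81 × 16.55 = 162356 Pa ≈ 162 kPa.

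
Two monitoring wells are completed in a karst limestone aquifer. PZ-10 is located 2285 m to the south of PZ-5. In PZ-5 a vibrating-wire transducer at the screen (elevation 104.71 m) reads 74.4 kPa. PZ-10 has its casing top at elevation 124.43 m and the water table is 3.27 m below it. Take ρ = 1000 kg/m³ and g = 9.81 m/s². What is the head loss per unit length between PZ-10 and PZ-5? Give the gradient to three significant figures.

Pressure head at PZ-5: ψ = P/(ρg) = 74.4×1000 / (1000 × 9.81) = 7.58 m.
Total head at PZ-5: h = z + ψ = 104.71 + 7.58 = 112.29 m.
Total head at PZ-10: h = 124.43 − 3.27 = 121.16 m.
Head difference: h(PZ-5) − h(PZ-10) = 112.29 − 121.16 = -8.87 m.
Hydraulic gradient: i = |Δh| / L = 8.87 / 2285 = 0.00388.

i ≈ 0.00388 m/m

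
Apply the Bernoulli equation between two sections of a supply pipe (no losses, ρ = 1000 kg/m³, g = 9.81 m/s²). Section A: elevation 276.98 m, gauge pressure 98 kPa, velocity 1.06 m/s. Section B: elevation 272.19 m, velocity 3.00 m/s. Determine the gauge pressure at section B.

P₂ ≈ 141 kPa

Pressure head at A: ψ₁ = P₁/(ρg) = 98×1000 / (1000 × 9.81) = 9.99 m.
Velocity heads: v₁²/2g = 1.06²/19.62 = 0.057 m; v₂²/2g = 3.00²/19.62 = 0.459 m.
Total head H = z₁ + ψ₁ + v₁²/2g = 276.98 + 9.99 + 0.057 = 287.03 m.
ψ₂ = H − z₂ − v₂²/2g = 287.03 − 272.19 − 0.459 = 14.38 m.
P₂ = ρgψ₂ = 1000 × 9.81 × 14.38 ≈ 141 kPa.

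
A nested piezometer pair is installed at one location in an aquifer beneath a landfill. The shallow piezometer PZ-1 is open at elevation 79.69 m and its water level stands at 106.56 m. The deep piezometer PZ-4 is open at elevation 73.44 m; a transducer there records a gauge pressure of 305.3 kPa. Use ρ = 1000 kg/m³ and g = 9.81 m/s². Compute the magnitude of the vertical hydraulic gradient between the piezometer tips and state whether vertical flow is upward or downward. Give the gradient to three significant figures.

|i_v| ≈ 0.320; vertical flow is downward

Total head at PZ-1: h = 106.56 m (water level in the standpipe).
Pressure head at PZ-4: ψ = P/(ρg) = 305.3×1000 / (1000 × 9.81) = 31.12 m.
Total head at PZ-4: h = z + ψ = 73.44 + 31.12 = 104.56 m.
Δh = h(PZ-1) − h(PZ-4) = 106.56 − 104.56 = 2.00 m.
Vertical separation Δz = 79.69 − 73.44 = 6.25 m.
|i_v| = |Δh| / Δz = 2.00 / 6.25 = 0.320.
Head is higher in the shallow piezometer, so vertical flow is downward (recharge condition).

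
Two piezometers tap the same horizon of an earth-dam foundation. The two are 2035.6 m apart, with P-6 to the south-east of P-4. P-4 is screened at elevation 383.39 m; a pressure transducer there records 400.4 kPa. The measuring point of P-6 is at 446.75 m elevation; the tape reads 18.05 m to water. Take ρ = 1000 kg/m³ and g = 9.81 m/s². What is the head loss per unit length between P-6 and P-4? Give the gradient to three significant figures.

Pressure head at P-4: ψ = P/(ρg) = 400.4×1000 / (1000 × 9.81) = 40.82 m.
Total head at P-4: h = z + ψ = 383.39 + 40.82 = 424.21 m.
Total head at P-6: h = 446.75 − 18.05 = 428.70 m.
Head difference: h(P-4) − h(P-6) = 424.21 − 428.70 = -4.49 m.
Hydraulic gradient: i = |Δh| / L = 4.49 / 2035.6 = 0.00221.

i ≈ 0.00221 m/m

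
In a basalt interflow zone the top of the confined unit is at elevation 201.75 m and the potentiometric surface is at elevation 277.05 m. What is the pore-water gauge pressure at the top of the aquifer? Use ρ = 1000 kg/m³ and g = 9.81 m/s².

Pressure head at the aquifer top: ψ = h − z = 277.05 − 201.75 = 75.30 m.
P = ρgψ = 1000 × 9.81 × 75.30 = 738693 Pa ≈ 739 kPa.

P ≈ 739 kPa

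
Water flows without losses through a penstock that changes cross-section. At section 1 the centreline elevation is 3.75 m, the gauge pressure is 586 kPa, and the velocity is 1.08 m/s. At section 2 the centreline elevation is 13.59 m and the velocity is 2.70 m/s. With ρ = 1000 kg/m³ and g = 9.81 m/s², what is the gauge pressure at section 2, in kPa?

P₂ ≈ 486 kPa

Pressure head at 1: ψ₁ = P₁/(ρg) = 586×1000 / (1000 × 9.81) = 59.73 m.
Velocity heads: v₁²/2g = 1.08²/19.62 = 0.059 m; v₂²/2g = 2.70²/19.62 = 0.372 m.
Total head H = z₁ + ψ₁ + v₁²/2g = 3.75 + 59.73 + 0.059 = 63.54 m.
ψ₂ = H − z₂ − v₂²/2g = 63.54 − 13.59 − 0.372 = 49.58 m.
P₂ = ρgψ₂ = 1000 × 9.81 × 49.58 ≈ 486 kPa.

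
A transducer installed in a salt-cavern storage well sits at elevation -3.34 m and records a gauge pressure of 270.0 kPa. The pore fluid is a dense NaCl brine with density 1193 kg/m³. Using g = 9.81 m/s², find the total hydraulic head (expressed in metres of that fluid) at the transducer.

ψ = P/(ρg) = 270.0×1000 / (1193 × 9.81) = 23.07 m.
h = z + ψ = -3.34 + 23.07 = 19.73 m.

h ≈ 19.73 m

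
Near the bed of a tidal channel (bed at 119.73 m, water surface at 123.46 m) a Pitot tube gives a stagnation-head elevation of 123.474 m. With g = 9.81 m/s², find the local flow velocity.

v ≈ 0.524 m/s

Near the bed, under hydrostatic conditions, the piezometric head (z + ψ) equals the free-surface elevation, 123.46 m.
Velocity head = total − piezometric = 123.474 − 123.46 = 0.014 m.
v = √(2g·h_v) = √(2 × 9.81 × 0.014) = 0.524 m/s.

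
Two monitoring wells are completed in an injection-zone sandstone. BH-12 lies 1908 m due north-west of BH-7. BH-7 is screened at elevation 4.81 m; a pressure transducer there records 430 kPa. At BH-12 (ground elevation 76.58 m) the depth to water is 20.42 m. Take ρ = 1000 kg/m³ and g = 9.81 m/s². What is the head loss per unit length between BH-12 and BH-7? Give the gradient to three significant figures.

Pressure head at BH-7: ψ = P/(ρg) = 430×1000 / (1000 × 9.81) = 43.83 m.
Total head at BH-7: h = z + ψ = 4.81 + 43.83 = 48.64 m.
Total head at BH-12: h = 76.58 − 20.42 = 56.16 m.
Head difference: h(BH-7) − h(BH-12) = 48.64 − 56.16 = -7.52 m.
Hydraulic gradient: i = |Δh| / L = 7.52 / 1908 = 0.00394.

i ≈ 0.00394 m/m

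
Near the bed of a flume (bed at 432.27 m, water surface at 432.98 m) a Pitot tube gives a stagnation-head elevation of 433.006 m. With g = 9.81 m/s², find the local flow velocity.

Near the bed, under hydrostatic conditions, the piezometric head (z + ψ) equals the free-surface elevation, 432.98 m.
Velocity head = total − piezometric = 433.006 − 432.98 = 0.026 m.
v = √(2g·h_v) = √(2 × 9.81 × 0.026) = 0.714 m/s.

v ≈ 0.714 m/s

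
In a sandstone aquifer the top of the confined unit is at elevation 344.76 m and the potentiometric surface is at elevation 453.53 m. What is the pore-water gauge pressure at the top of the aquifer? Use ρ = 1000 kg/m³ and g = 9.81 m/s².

P ≈ 1070 kPa

Pressure head at the aquifer top: ψ = h − z = 453.53 − 344.76 = 108.77 m.
P = ρgψ = 1000 × 9.81 × 108.77 = 1067034 Pa ≈ 1070 kPa.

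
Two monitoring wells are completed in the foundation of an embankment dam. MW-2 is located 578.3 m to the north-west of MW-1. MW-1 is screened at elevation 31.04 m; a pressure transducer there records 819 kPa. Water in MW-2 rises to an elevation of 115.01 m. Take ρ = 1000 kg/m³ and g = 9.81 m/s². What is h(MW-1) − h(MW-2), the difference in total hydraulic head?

Δh ≈ -0.48 m

Pressure head at MW-1: ψ = P/(ρg) = 819×1000 / (1000 × 9.81) = 83.49 m.
Total head at MW-1: h = z + ψ = 31.04 + 83.49 = 114.53 m.
Total head at MW-2: h = 115.01 m (water level in the piezometer is the total head).
Head difference: h(MW-1) − h(MW-2) = 114.53 − 115.01 = -0.48 m.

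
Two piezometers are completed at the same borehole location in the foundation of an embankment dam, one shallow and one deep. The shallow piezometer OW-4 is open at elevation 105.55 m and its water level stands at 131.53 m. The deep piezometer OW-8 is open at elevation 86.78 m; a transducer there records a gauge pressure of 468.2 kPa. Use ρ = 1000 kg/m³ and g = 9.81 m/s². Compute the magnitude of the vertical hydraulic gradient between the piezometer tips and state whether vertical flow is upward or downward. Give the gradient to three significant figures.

Total head at OW-4: h = 131.53 m (water level in the standpipe).
Pressure head at OW-8: ψ = P/(ρg) = 468.2×1000 / (1000 × 9.81) = 47.73 m.
Total head at OW-8: h = z + ψ = 86.78 + 47.73 = 134.51 m.
Δh = h(OW-4) − h(OW-8) = 131.53 − 134.51 = -2.98 m.
Vertical separation Δz = 105.55 − 86.78 = 18.77 m.
|i_v| = |Δh| / Δz = 2.98 / 18.77 = 0.159.
Head is higher in the deep piezometer, so vertical flow is upward (discharge condition).

|i_v| ≈ 0.159; vertical flow is upward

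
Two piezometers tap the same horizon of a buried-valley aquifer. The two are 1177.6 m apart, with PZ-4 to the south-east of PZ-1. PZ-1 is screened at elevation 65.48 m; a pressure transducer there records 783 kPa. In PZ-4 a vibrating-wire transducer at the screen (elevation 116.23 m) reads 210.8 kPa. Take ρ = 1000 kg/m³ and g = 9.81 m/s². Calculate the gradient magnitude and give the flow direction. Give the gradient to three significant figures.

i ≈ 0.00644; groundwater flows toward the south-east

Pressure head at PZ-1: ψ = P/(ρg) = 783×1000 / (1000 × 9.81) = 79.82 m.
Total head at PZ-1: h = z + ψ = 65.48 + 79.82 = 145.30 m.
Pressure head at PZ-4: ψ = P/(ρg) = 210.8×1000 / (1000 × 9.81) = 21.49 m.
Total head at PZ-4: h = z + ψ = 116.23 + 21.49 = 137.72 m.
Head difference: h(PZ-1) − h(PZ-4) = 145.30 − 137.72 = 7.58 m.
Hydraulic gradient: i = |Δh| / L = 7.58 / 1177.6 = 0.00644.
Flow is from higher to lower head: from PZ-1 toward PZ-4, i.e. toward the south-east.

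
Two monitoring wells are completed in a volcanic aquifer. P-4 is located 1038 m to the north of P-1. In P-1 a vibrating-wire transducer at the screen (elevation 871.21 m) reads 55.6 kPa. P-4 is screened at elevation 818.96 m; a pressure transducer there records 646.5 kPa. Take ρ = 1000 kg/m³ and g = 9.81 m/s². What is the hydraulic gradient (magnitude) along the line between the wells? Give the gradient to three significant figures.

i ≈ 0.00769

Pressure head at P-1: ψ = P/(ρg) = 55.6×1000 / (1000 × 9.81) = 5.67 m.
Total head at P-1: h = z + ψ = 871.21 + 5.67 = 876.88 m.
Pressure head at P-4: ψ = P/(ρg) = 646.5×1000 / (1000 × 9.81) = 65.90 m.
Total head at P-4: h = z + ψ = 818.96 + 65.90 = 884.86 m.
Head difference: h(P-1) − h(P-4) = 876.88 − 884.86 = -7.98 m.
Hydraulic gradient: i = |Δh| / L = 7.98 / 1038 = 0.00769.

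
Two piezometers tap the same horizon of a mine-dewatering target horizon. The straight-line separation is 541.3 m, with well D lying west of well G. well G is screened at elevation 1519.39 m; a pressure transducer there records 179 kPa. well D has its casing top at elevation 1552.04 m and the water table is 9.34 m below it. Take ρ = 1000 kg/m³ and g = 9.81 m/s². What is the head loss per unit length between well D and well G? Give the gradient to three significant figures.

i ≈ 0.00935 m/m

Pressure head at well G: ψ = P/(ρg) = 179×1000 / (1000 × 9.81) = 18.25 m.
Total head at well G: h = z + ψ = 1519.39 + 18.25 = 1537.64 m.
Total head at well D: h = 1552.04 − 9.34 = 1542.70 m.
Head difference: h(well G) − h(well D) = 1537.64 − 1542.70 = -5.06 m.
Hydraulic gradient: i = |Δh| / L = 5.06 / 541.3 = 0.00935.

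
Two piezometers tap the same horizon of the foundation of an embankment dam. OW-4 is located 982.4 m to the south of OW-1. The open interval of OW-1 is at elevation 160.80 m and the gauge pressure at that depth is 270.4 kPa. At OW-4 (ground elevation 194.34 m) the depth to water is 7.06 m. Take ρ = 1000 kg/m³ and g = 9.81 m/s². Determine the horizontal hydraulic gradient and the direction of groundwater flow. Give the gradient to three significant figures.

i ≈ 0.00110; groundwater flows toward the south

Pressure head at OW-1: ψ = P/(ρg) = 270.4×1000 / (1000 × 9.81) = 27.56 m.
Total head at OW-1: h = z + ψ = 160.80 + 27.56 = 188.36 m.
Total head at OW-4: h = 194.34 − 7.06 = 187.28 m.
Head difference: h(OW-1) − h(OW-4) = 188.36 − 187.28 = 1.08 m.
Hydraulic gradient: i = |Δh| / L = 1.08 / 982.4 = 0.00110.
Flow is from higher to lower head: from OW-1 toward OW-4, i.e. toward the south.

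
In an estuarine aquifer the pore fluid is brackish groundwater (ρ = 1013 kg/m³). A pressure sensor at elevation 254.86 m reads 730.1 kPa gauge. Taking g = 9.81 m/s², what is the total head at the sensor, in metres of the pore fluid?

ψ = P/(ρg) = 730.1×1000 / (1013 × 9.81) = 73.47 m.
h = z + ψ = 254.86 + 73.47 = 328.33 m.

h ≈ 328.33 m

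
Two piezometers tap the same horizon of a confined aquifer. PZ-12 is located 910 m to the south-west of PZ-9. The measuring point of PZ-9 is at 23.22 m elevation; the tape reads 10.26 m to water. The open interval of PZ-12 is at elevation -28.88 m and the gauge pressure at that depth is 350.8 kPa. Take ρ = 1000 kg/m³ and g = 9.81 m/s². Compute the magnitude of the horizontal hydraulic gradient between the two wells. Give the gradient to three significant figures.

i ≈ 0.00668

Total head at PZ-9: h = 23.22 − 10.26 = 12.96 m.
Pressure head at PZ-12: ψ = P/(ρg) = 350.8×1000 / (1000 × 9.81) = 35.76 m.
Total head at PZ-12: h = z + ψ = -28.88 + 35.76 = 6.88 m.
Head difference: h(PZ-9) − h(PZ-12) = 12.96 − 6.88 = 6.08 m.
Hydraulic gradient: i = |Δh| / L = 6.08 / 910 = 0.00668.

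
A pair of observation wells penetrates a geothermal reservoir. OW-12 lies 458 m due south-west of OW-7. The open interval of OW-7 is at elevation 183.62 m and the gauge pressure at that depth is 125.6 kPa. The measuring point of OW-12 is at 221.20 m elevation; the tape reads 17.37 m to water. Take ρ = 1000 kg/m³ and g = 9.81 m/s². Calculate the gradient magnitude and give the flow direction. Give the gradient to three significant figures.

Pressure head at OW-7: ψ = P/(ρg) = 125.6×1000 / (1000 × 9.81) = 12.80 m.
Total head at OW-7: h = z + ψ = 183.62 + 12.80 = 196.42 m.
Total head at OW-12: h = 221.20 − 17.37 = 203.83 m.
Head difference: h(OW-7) − h(OW-12) = 196.42 − 203.83 = -7.41 m.
Hydraulic gradient: i = |Δh| / L = 7.41 / 458 = 0.0162.
Flow is from higher to lower head: from OW-12 toward OW-7, i.e. toward the north-east.

i ≈ 0.0162; groundwater flows toward the north-east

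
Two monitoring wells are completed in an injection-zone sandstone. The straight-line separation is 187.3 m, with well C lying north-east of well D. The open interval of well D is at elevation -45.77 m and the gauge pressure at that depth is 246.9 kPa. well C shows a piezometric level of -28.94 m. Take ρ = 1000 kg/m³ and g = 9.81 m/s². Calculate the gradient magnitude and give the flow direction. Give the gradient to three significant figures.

i ≈ 0.0445; groundwater flows toward the north-east

Pressure head at well D: ψ = P/(ρg) = 246.9×1000 / (1000 × 9.81) = 25.17 m.
Total head at well D: h = z + ψ = -45.77 + 25.17 = -20.60 m.
Total head at well C: h = -28.94 m (water level in the piezometer is the total head).
Head difference: h(well D) − h(well C) = -20.60 − (-28.94) = 8.34 m.
Hydraulic gradient: i = |Δh| / L = 8.34 / 187.3 = 0.0445.
Flow is from higher to lower head: from well D toward well C, i.e. toward the north-east.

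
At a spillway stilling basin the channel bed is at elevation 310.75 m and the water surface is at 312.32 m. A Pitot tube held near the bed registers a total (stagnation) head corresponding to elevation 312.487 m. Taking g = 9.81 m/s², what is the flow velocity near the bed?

Near the bed, under hydrostatic conditions, the piezometric head (z + ψ) equals the free-surface elevation, 312.32 m.
Velocity head = total − piezometric = 312.487 − 312.32 = 0.167 m.
v = √(2g·h_v) = √(2 × 9.81 × 0.167) = 1.81 m/s.

v ≈ 1.81 m/s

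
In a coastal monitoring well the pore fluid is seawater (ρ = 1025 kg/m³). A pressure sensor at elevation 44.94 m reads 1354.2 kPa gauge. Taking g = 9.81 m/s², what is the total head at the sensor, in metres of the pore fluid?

ψ = P/(ρg) = 1354.2×1000 / (1025 × 9.81) = 134.68 m.
h = z + ψ = 44.94 + 134.68 = 179.62 m.

h ≈ 179.62 m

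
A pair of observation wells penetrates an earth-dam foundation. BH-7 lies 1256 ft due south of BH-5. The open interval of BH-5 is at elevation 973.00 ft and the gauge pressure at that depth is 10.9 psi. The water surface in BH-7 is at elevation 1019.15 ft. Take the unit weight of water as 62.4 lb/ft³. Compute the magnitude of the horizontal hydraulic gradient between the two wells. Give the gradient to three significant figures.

i ≈ 0.0167

Pressure head at BH-5: ψ = 144·P/γ = 144 × 10.9 / 62.4 = 25.15 ft.
Total head at BH-5: h = z + ψ = 973.00 + 25.15 = 998.15 ft.
Total head at BH-7: h = 1019.15 ft (water level in the piezometer is the total head).
Head difference: h(BH-5) − h(BH-7) = 998.15 − 1019.15 = -21.00 ft.
Hydraulic gradient: i = |Δh| / L = 21.00 / 1256 = 0.0167.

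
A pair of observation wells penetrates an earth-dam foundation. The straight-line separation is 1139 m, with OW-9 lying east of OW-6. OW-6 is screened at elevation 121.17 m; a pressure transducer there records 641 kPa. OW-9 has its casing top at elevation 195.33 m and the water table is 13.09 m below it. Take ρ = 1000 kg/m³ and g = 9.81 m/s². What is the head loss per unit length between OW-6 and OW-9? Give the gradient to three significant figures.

Pressure head at OW-6: ψ = P/(ρg) = 641×1000 / (1000 × 9.81) = 65.34 m.
Total head at OW-6: h = z + ψ = 121.17 + 65.34 = 186.51 m.
Total head at OW-9: h = 195.33 − 13.09 = 182.24 m.
Head difference: h(OW-6) − h(OW-9) = 186.51 − 182.24 = 4.27 m.
Hydraulic gradient: i = |Δh| / L = 4.27 / 1139 = 0.00375.

i ≈ 0.00375 m/m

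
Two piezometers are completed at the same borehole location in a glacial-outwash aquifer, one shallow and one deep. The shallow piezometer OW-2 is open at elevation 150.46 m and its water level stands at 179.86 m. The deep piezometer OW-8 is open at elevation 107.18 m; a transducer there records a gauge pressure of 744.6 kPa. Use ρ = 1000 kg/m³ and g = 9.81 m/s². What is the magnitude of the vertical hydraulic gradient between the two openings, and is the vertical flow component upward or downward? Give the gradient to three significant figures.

|i_v| ≈ 0.0744; vertical flow is upward

Total head at OW-2: h = 179.86 m (water level in the standpipe).
Pressure head at OW-8: ψ = P/(ρg) = 744.6×1000 / (1000 × 9.81) = 75.90 m.
Total head at OW-8: h = z + ψ = 107.18 + 75.90 = 183.08 m.
Δh = h(OW-2) − h(OW-8) = 179.86 − 183.08 = -3.22 m.
Vertical separation Δz = 150.46 − 107.18 = 43.28 m.
|i_v| = |Δh| / Δz = 3.22 / 43.28 = 0.0744.
Head is higher in the deep piezometer, so vertical flow is upward (discharge condition).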